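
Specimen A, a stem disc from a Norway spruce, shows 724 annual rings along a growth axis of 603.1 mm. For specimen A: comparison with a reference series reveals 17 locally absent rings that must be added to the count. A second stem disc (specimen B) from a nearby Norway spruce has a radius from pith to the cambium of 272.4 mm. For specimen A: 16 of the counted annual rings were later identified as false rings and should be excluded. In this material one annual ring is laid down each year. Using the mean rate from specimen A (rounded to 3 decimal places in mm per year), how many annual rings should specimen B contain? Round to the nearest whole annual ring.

327 annual rings

Specimen A: correcting the raw count gives 724 − 16 + 17 = 725 true annual rings.
A: Extension rate ≈ 603.1 / 725 = 0.832 mm/yr.
B spans 272.4 / 0.832 = 327.40 years ≈ 327 annual rings.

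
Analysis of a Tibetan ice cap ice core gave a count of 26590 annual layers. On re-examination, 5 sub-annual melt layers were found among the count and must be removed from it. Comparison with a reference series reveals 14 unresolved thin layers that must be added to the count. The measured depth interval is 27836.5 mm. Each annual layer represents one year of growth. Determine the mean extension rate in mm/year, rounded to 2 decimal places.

1.05 mm/year

True annual layer count = 26590 − 5 + 14 = 26599.
Extension rate ≈ 27836.5 / 26599 = 1.05 mm/year.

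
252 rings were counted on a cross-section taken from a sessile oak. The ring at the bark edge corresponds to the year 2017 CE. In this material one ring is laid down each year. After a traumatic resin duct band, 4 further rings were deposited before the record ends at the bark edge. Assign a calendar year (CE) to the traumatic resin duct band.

4 rings post-date the traumatic resin duct band.
Counting back 4 years from 2017 CE places the traumatic resin duct band in 2017 − 4 = 2013 CE.

2013 CE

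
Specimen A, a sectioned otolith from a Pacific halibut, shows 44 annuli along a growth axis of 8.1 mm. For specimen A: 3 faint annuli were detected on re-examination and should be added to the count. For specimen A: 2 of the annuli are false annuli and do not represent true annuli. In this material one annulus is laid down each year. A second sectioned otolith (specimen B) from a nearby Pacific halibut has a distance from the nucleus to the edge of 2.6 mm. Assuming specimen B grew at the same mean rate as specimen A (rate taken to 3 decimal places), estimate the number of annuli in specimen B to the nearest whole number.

14 annuli

Specimen A: adjusted count: 44 − 2 + 3 = 45 annuli.
A: Extension rate ≈ 8.1 / 45 = 0.180 mm/yr.
Specimen B: 2.6 mm / 0.180 mm per year = 14.44 years ≈ 14 annuli.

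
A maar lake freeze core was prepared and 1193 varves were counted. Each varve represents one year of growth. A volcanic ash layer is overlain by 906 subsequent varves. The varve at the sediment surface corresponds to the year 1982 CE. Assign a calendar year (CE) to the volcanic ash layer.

There are 906 varves younger than the volcanic ash layer.
Counting back 906 years from 1982 CE places the volcanic ash layer in 1982 − 906 = 1076 CE.

1076 CE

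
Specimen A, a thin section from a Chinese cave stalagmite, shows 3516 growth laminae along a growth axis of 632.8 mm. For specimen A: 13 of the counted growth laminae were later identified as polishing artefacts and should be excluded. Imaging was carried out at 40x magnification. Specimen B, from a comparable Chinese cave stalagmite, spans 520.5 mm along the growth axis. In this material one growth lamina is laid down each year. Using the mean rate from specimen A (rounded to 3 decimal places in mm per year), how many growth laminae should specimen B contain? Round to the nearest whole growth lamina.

Specimen A: adjusted count: 3516 − 13 = 3503 growth laminae.
A: Mean rate = 632.8 mm / 3503 years ≈ 0.181 mm per year.
B spans 520.5 / 0.181 = 2875.69 years ≈ 2876 growth laminae.

2876 growth laminae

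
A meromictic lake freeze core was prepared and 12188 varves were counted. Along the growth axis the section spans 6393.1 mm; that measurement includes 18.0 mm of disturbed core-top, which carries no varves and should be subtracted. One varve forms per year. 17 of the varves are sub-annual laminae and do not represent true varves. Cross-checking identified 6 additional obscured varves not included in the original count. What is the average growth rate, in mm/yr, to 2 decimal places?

After corrections the count is 12188 − 17 + 6 = 12177 varves.
Net length = 6393.1 − 18.0 = 6375.1 mm.
6375.1 mm over 12177 years gives 6375.1 / 12177 ≈ 0.52 mm/yr.

0.52 mm/yr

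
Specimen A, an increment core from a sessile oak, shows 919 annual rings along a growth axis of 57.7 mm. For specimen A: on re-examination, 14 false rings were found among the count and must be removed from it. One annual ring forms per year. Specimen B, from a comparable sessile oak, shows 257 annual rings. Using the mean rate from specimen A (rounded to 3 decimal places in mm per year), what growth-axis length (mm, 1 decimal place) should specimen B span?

Specimen A: after corrections the count is 919 − 14 = 905 annual rings.
A: Extension rate ≈ 57.7 / 905 = 0.064 mm per year.
B's length ≈ 0.064 × 257 = 16.4 mm.

16.4 mm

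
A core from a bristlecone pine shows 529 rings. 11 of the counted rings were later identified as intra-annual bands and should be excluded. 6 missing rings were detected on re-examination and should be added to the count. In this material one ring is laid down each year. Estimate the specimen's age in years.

524 years

Correcting the raw count gives 529 − 11 + 6 = 524 true rings.
At one ring per year, that is 524 years.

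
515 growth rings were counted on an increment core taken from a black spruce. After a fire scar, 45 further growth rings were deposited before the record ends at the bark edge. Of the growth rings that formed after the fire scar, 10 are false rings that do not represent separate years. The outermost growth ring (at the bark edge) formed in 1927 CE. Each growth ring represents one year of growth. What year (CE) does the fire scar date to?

45 growth rings formed after the fire scar.
Removing the 10 false growth rings leaves 45 − 10 = 35 true growth rings beyond the fire scar.
The growth ring at the bark edge is 1927 CE, so the fire scar dates to 1927 − 35 = 1892 CE.

1892 CE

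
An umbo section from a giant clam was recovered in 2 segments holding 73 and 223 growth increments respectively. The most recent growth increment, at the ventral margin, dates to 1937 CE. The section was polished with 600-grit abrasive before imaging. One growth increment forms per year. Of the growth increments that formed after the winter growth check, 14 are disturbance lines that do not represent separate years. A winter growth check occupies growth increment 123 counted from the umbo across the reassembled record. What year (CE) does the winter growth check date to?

Total growth increments = 73 + 223 = 296.
The winter growth check sits at growth increment 123 from the umbo, so 296 − 123 = 173 growth increments formed after it.
173 − 14 false = 159 true growth increments after the winter growth check.
The growth increment at the ventral margin is 1937 CE, so the winter growth check dates to 1937 − 159 = 1778 CE.

1778 CE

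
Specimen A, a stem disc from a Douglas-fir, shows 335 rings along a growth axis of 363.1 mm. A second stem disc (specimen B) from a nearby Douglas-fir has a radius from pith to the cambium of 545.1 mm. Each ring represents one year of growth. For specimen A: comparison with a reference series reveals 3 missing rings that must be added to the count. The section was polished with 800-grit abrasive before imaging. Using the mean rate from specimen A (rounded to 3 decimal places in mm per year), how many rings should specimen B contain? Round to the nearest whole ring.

508 rings

Specimen A: after corrections the count is 335 + 3 = 338 rings.
A: Mean rate = 363.1 mm / 338 years ≈ 1.074 mm/yr.
B spans 545.1 / 1.074 = 507.54 years ≈ 508 rings.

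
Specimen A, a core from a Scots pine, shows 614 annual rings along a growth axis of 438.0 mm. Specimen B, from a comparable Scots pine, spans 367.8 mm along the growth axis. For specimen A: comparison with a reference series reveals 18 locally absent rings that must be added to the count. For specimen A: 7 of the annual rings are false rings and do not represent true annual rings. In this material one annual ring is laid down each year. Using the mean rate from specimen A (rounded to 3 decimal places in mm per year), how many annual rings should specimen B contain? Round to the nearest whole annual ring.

Specimen A: correcting the raw count gives 614 − 7 + 18 = 625 true annual rings.
A: Mean rate = 438.0 mm / 625 years ≈ 0.701 mm per year.
B spans 367.8 / 0.701 = 524.68 years ≈ 525 annual rings.

525 annual rings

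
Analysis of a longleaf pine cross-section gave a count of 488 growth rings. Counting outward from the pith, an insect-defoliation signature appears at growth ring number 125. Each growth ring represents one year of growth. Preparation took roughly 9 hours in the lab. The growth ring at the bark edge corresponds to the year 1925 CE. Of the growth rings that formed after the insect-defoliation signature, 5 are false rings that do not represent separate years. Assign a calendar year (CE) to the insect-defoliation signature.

Between growth ring 125 and the bark edge there are 488 − 125 = 363 growth rings.
363 − 5 false = 358 true growth rings after the insect-defoliation signature.
The growth ring at the bark edge is 1925 CE, so the insect-defoliation signature dates to 1925 − 358 = 1567 CE.

1567 CE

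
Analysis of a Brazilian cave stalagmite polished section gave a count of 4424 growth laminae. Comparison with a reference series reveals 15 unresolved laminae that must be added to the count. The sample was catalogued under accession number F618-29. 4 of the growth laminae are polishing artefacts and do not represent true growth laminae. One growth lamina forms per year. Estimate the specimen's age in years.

4435 yr

After corrections the count is 4424 − 4 + 15 = 4435 growth laminae.
At one growth lamina per year, that is 4435 years.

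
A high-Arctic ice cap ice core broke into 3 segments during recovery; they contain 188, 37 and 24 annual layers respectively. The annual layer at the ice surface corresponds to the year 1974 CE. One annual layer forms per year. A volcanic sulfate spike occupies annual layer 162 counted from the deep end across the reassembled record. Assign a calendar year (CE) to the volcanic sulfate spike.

1887 CE

Total annual layers = 188 + 37 + 24 = 249.
Between annual layer 162 and the ice surface there are 249 − 162 = 87 annual layers.
1974 − 87 = 1887 CE.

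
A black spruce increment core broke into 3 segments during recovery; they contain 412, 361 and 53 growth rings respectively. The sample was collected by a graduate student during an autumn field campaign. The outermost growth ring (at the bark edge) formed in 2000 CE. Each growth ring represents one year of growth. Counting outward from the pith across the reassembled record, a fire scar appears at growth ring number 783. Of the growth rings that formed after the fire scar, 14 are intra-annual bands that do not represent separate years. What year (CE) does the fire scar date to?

Total growth rings = 412 + 361 + 53 = 826.
The fire scar sits at growth ring 783 from the pith, so 826 − 783 = 43 growth rings formed after it.
43 − 14 false = 29 true growth rings after the fire scar.
Counting back 29 years from 2000 CE places the fire scar in 2000 − 29 = 1971 CE.

1971 CE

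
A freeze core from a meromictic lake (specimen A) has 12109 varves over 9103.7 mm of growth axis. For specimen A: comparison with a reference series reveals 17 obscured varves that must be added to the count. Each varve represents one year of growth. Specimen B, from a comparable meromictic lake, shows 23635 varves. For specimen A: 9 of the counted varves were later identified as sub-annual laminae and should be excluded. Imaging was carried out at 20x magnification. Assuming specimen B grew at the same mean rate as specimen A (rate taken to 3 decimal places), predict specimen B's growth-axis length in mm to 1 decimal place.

Specimen A: correcting the raw count gives 12109 − 9 + 17 = 12117 true varves.
A: 9103.7 mm over 12117 years gives 9103.7 / 12117 ≈ 0.751 mm per year.
B's length ≈ 0.751 × 23635 = 17749.9 mm.

17749.9 mm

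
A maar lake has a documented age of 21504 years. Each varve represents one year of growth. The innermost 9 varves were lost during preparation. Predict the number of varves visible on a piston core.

21495 varves

Expected varves over 21504 years: 21504.
21504 − 9 missed = 21495 varves expected in the prepared section.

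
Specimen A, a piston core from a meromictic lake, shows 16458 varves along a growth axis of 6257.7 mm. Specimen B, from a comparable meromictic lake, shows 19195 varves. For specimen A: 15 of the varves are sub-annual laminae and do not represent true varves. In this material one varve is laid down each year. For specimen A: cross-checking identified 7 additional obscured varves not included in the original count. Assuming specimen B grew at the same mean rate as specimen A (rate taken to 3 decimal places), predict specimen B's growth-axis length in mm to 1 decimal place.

7294.1 mm

Specimen A: adjusted count: 16458 − 15 + 7 = 16450 varves.
A: Mean rate = 6257.7 mm / 16450 years ≈ 0.380 mm/year.
Length of B = 0.380 × 19195 = 7294.1 mm.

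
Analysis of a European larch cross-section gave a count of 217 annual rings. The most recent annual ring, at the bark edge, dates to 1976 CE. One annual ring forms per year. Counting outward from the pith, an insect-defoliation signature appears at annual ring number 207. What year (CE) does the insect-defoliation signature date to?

The insect-defoliation signature sits at annual ring 207 from the pith, so 217 − 207 = 10 annual rings formed after it.
The annual ring at the bark edge is 1976 CE, so the insect-defoliation signature dates to 1976 − 10 = 1966 CE.

1966 CE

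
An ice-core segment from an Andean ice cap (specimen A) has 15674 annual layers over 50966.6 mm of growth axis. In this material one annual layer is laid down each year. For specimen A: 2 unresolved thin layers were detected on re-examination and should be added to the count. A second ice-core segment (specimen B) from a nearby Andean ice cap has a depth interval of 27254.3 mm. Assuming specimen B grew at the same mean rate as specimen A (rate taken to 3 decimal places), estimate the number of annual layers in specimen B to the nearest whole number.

8383 annual layers

Specimen A: correcting the raw count gives 15674 + 2 = 15676 true annual layers.
A: 50966.6 mm over 15676 years gives 50966.6 / 15676 ≈ 3.251 mm per year.
B spans 27254.3 / 3.251 = 8383.36 years ≈ 8383 annual layers.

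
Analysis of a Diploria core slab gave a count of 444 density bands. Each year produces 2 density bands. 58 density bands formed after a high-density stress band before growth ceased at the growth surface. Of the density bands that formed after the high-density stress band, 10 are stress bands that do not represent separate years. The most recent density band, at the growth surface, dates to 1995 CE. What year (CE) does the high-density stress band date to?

58 density bands formed after the high-density stress band.
Excluding 10 false density bands: 58 − 10 = 48.
Dividing by 2 density bands per year: 48 / 2 = 24 years.
1995 − 24 = 1971 CE.

1971 CE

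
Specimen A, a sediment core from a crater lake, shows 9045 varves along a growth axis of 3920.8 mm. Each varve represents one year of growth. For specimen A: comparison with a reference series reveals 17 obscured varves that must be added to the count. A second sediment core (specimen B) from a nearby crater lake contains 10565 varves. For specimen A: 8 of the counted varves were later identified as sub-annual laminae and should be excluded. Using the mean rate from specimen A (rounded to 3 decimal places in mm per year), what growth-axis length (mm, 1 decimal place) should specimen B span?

4574.6 mm

Specimen A: adjusted count: 9045 − 8 + 17 = 9054 varves.
A: Mean rate = 3920.8 mm / 9054 years ≈ 0.433 mm/year.
B's length ≈ 0.433 × 10565 = 4574.6 mm.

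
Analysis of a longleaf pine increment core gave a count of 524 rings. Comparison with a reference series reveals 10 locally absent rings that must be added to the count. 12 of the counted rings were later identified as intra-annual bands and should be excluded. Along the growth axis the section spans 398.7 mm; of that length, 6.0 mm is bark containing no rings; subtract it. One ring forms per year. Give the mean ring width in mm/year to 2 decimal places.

0.75 mm/year

Adjusted count: 524 − 12 + 10 = 522 rings.
Removing the 6.0 mm offcut leaves 398.7 − 6.0 = 392.7 mm.
Extension rate ≈ 392.7 / 522 = 0.75 mm/year.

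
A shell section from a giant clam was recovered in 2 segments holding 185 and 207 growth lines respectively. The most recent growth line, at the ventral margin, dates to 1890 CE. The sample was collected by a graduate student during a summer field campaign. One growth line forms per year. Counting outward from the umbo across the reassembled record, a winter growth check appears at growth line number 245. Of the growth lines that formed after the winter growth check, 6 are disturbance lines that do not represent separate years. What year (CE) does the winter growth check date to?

Total growth lines = 185 + 207 = 392.
392 − 245 = 147 growth lines lie beyond the winter growth check toward the ventral margin.
Excluding 6 false growth lines: 147 − 6 = 141.
1890 − 141 = 1749 CE.

1749 CE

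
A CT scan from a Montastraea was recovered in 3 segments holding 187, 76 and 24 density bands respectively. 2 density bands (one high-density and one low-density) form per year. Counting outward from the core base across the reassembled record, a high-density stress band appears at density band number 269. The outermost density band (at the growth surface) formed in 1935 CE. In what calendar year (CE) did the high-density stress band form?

Total density bands = 187 + 76 + 24 = 287.
287 − 269 = 18 density bands lie beyond the high-density stress band toward the growth surface.
Dividing by 2 density bands per year: 18 / 2 = 9 years.
1935 − 9 = 1926 CE.

1926 CE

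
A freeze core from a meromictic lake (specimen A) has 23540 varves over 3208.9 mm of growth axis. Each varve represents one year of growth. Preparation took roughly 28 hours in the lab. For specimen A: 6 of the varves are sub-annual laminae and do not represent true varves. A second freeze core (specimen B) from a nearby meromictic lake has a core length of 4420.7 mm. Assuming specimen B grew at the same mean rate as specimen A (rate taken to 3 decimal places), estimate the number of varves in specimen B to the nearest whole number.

Specimen A: correcting the raw count gives 23540 − 6 = 23534 true varves.
A: Extension rate ≈ 3208.9 / 23534 = 0.136 mm/year.
For B, 4420.7 / 0.136 = 32505.15 years ≈ 32505 varves.

32505 varves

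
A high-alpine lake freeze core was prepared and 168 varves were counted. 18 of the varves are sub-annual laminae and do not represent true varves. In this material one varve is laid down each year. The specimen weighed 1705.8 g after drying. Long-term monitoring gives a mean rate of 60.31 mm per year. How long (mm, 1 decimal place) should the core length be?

9046.5 mm

Correcting the raw count gives 168 − 18 = 150 true varves.
Predicted length = 60.31 mm/year × 150 years = 9046.5 mm.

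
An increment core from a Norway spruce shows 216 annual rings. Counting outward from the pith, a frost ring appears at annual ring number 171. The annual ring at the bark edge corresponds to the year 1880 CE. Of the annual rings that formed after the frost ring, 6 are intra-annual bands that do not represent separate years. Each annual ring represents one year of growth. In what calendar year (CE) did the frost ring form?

216 − 171 = 45 annual rings lie beyond the frost ring toward the bark edge.
45 − 6 false = 39 true annual rings after the frost ring.
The annual ring at the bark edge is 1880 CE, so the frost ring dates to 1880 − 39 = 1841 CE.

1841 CE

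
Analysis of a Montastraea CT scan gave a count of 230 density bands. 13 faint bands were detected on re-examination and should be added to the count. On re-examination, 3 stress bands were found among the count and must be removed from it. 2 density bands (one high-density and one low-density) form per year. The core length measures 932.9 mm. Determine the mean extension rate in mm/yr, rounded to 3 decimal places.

After corrections the count is 230 − 3 + 13 = 240 density bands.
240 density bands at 2 per year is 240 / 2 = 120 years.
Extension rate ≈ 932.9 / 120 = 7.774 mm/yr.

7.774 mm/yr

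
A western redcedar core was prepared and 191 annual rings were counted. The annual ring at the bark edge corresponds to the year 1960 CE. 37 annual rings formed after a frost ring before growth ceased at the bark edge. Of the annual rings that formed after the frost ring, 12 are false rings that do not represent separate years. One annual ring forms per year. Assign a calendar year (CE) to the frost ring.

There are 37 annual rings younger than the frost ring.
37 − 12 false = 25 true annual rings after the frost ring.
Counting back 25 years from 1960 CE places the frost ring in 1960 − 25 = 1935 CE.

1935 CE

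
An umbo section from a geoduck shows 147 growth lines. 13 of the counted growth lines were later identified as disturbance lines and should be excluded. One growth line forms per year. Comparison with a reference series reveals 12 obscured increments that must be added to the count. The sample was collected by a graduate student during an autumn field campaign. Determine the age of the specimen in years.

After corrections the count is 147 − 13 + 12 = 146 growth lines.
With a one-to-one growth line periodicity this is 146 years.

146 years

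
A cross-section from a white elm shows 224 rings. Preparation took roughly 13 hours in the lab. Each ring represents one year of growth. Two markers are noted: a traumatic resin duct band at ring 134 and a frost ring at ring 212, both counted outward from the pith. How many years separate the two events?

212 − 134 = 78 rings lie between the two events.
At one ring per year, 78 years elapsed between them.

78 yr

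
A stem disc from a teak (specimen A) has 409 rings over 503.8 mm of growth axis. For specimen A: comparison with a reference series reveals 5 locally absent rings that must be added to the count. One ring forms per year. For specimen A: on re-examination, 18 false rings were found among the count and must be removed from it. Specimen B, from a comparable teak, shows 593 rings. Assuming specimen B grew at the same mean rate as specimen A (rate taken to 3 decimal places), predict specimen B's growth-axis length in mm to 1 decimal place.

754.3 mm

Specimen A: true ring count = 409 − 18 + 5 = 396.
A: 503.8 mm over 396 years gives 503.8 / 396 ≈ 1.272 mm/yr.
B's length ≈ 1.272 × 593 = 754.3 mm.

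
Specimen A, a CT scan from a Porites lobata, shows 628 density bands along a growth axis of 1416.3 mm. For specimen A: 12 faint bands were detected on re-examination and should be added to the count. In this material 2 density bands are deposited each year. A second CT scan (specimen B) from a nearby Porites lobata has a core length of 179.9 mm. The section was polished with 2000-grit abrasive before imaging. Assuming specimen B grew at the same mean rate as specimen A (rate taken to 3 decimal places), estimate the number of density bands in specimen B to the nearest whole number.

Specimen A: after corrections the count is 628 + 12 = 640 density bands.
Specimen A: dividing by 2 density bands per year: 640 / 2 = 320 years.
A: Extension rate ≈ 1416.3 / 320 = 4.426 mm/year.
B spans 179.9 / 4.426 = 40.65 years; at 2 density bands per year that is 40.65 × 2 ≈ 81 density bands.

81 density bands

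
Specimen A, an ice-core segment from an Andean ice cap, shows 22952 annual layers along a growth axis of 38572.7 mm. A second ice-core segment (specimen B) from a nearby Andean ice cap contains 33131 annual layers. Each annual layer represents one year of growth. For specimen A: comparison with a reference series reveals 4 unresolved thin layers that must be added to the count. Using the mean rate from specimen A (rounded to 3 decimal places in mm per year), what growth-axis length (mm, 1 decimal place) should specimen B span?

55660.1 mm

Specimen A: true annual layer count = 22952 + 4 = 22956.
A: Extension rate ≈ 38572.7 / 22956 = 1.680 mm/year.
B's length ≈ 1.680 × 33131 = 55660.1 mm.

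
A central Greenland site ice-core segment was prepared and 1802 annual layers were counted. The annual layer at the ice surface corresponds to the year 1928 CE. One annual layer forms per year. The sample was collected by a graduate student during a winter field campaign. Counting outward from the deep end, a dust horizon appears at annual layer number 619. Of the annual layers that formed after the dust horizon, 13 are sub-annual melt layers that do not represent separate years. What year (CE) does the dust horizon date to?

The dust horizon sits at annual layer 619 from the deep end, so 1802 − 619 = 1183 annual layers formed after it.
1183 − 13 false = 1170 true annual layers after the dust horizon.
1928 − 1170 = 758 CE.

758 CE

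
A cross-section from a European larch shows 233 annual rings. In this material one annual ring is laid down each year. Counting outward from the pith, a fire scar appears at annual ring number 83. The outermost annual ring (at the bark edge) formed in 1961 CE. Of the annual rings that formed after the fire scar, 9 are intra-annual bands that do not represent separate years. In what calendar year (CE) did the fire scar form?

233 − 83 = 150 annual rings lie beyond the fire scar toward the bark edge.
Removing the 9 false annual rings leaves 150 − 9 = 141 true annual rings beyond the fire scar.
The annual ring at the bark edge is 1961 CE, so the fire scar dates to 1961 − 141 = 1820 CE.

1820 CE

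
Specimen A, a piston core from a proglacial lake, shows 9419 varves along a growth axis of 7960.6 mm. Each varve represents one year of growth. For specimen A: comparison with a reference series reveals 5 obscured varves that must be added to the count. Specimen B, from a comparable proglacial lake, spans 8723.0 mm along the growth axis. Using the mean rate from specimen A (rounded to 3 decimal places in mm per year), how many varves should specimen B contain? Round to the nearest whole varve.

10323 varves

Specimen A: true varve count = 9419 + 5 = 9424.
A: 7960.6 mm over 9424 years gives 7960.6 / 9424 ≈ 0.845 mm per year.
For B, 8723.0 / 0.845 = 10323.08 years ≈ 10323 varves.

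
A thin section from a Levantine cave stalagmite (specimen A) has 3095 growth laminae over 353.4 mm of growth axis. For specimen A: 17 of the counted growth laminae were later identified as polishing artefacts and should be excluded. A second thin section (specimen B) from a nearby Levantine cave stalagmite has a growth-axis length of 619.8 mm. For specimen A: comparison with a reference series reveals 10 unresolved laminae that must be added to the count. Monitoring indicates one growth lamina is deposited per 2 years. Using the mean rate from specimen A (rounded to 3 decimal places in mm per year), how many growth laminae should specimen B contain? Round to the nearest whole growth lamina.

Specimen A: adjusted count: 3095 − 17 + 10 = 3088 growth laminae.
Specimen A: 3088 growth laminae at 2 years each span 3088 × 2 = 6176 years.
A: Extension rate ≈ 353.4 / 6176 = 0.057 mm/year.
B spans 619.8 / 0.057 = 10873.68 years; at 2 years per growth lamina that is 10873.68 / 2 ≈ 5437 growth laminae.

5437 growth laminae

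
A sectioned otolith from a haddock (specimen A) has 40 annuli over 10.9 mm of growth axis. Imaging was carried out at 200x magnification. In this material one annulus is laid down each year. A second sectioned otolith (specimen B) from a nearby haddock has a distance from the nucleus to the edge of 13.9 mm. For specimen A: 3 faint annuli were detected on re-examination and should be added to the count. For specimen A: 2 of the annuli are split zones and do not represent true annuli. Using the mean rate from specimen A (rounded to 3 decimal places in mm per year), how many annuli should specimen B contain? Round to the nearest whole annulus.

Specimen A: true annulus count = 40 − 2 + 3 = 41.
A: 10.9 mm over 41 years gives 10.9 / 41 ≈ 0.266 mm/year.
Specimen B: 13.9 mm / 0.266 mm per year = 52.26 years ≈ 52 annuli.

52 annuli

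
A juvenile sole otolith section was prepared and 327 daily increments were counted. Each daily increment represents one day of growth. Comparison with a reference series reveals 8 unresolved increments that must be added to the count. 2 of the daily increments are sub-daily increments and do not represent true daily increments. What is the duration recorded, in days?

True daily increment count = 327 − 2 + 8 = 333.
At one daily increment per day, that is 333 days.

333 days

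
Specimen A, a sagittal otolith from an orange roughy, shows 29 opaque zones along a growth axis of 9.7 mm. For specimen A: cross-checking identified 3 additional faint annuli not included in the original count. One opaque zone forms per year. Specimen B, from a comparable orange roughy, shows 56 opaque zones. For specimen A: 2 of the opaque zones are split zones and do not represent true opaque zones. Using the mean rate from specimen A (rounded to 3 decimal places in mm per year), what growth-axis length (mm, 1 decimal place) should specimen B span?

Specimen A: adjusted count: 29 − 2 + 3 = 30 opaque zones.
A: Extension rate ≈ 9.7 / 30 = 0.323 mm/yr.
For B, 0.323 mm/year × 56 years = 18.1 mm.

18.1 mm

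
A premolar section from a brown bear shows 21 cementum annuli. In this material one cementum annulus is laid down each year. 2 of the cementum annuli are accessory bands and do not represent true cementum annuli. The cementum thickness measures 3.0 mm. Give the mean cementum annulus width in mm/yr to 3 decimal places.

After corrections the count is 21 − 2 = 19 cementum annuli.
Extension rate ≈ 3.0 / 19 = 0.158 mm/yr.

0.158 mm/yr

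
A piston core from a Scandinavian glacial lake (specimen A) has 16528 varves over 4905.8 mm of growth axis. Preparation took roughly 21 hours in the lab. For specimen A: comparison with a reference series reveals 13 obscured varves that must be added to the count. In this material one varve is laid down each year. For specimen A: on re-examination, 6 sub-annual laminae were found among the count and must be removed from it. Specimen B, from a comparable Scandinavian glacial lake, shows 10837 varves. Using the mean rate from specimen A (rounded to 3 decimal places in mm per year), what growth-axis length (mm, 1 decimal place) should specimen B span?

3218.6 mm

Specimen A: after corrections the count is 16528 − 6 + 13 = 16535 varves.
A: 4905.8 mm over 16535 years gives 4905.8 / 16535 ≈ 0.297 mm/yr.
Length of B = 0.297 × 10837 = 3218.6 mm.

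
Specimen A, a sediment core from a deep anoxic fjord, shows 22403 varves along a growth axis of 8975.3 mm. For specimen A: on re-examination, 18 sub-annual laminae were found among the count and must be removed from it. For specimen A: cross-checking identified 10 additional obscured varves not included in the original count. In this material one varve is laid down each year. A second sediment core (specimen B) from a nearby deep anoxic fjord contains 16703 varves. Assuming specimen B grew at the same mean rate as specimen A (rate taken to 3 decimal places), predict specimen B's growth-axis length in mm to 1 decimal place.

Specimen A: true varve count = 22403 − 18 + 10 = 22395.
A: Mean rate = 8975.3 mm / 22395 years ≈ 0.401 mm per year.
Length of B = 0.401 × 16703 = 6697.9 mm.

6697.9 mm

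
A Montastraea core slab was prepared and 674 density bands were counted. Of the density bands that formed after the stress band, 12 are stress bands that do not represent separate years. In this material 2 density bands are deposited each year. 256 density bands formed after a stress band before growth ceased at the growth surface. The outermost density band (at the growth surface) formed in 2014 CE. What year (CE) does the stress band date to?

256 density bands formed after the stress band.
Excluding 12 false density bands: 256 − 12 = 244.
244 density bands at 2 per year is 244 / 2 = 122 years.
Counting back 122 years from 2014 CE places the stress band in 2014 − 122 = 1892 CE.

1892 CE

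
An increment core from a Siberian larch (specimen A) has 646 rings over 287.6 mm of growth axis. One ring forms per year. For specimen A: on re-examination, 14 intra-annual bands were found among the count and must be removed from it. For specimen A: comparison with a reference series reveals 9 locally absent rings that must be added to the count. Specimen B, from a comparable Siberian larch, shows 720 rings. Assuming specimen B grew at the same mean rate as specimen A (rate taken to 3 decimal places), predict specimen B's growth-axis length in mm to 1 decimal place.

323.3 mm

Specimen A: correcting the raw count gives 646 − 14 + 9 = 641 true rings.
A: Mean rate = 287.6 mm / 641 years ≈ 0.449 mm/year.
B's length ≈ 0.449 × 720 = 323.3 mm.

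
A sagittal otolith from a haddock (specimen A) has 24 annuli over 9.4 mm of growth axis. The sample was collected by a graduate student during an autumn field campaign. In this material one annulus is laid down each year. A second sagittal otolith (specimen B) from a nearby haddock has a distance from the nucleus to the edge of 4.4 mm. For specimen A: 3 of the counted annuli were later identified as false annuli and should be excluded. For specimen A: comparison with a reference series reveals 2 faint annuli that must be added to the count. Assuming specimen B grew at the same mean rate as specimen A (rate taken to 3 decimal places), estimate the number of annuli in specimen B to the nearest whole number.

Specimen A: adjusted count: 24 − 3 + 2 = 23 annuli.
A: 9.4 mm over 23 years gives 9.4 / 23 ≈ 0.409 mm/year.
For B, 4.4 / 0.409 = 10.76 years ≈ 11 annuli.

11 annuli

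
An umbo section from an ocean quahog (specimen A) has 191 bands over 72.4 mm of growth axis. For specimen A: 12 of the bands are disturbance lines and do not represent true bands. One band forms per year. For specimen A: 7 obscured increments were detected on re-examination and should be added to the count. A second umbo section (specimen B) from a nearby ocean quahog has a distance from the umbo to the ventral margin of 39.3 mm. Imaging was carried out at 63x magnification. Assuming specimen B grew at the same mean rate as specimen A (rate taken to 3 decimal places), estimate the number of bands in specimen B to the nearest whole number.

101 bands

Specimen A: adjusted count: 191 − 12 + 7 = 186 bands.
A: Extension rate ≈ 72.4 / 186 = 0.389 mm/yr.
Specimen B: 39.3 mm / 0.389 mm per year = 101.03 years ≈ 101 bands.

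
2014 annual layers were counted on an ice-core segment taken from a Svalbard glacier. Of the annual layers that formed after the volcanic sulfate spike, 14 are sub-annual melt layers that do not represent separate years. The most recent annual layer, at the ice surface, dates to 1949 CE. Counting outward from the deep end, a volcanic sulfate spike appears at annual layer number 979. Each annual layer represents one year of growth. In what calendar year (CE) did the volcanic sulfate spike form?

The volcanic sulfate spike sits at annual layer 979 from the deep end, so 2014 − 979 = 1035 annual layers formed after it.
1035 − 14 false = 1021 true annual layers after the volcanic sulfate spike.
Counting back 1021 years from 1949 CE places the volcanic sulfate spike in 1949 − 1021 = 928 CE.

928 CE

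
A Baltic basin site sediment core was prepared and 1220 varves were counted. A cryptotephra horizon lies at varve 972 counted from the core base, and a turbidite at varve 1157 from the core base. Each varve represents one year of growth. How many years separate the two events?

185 years

1157 − 972 = 185 varves lie between the two events.
One varve per year makes the interval 185 years.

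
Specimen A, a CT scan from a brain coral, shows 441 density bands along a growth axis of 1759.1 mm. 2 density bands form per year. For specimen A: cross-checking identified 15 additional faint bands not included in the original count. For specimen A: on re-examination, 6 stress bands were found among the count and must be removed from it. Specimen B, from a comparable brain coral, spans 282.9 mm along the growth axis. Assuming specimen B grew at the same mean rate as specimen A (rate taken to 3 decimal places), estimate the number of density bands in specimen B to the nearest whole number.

72 density bands

Specimen A: correcting the raw count gives 441 − 6 + 15 = 450 true density bands.
Specimen A: 450 density bands at 2 per year is 450 / 2 = 225 years.
A: Mean rate = 1759.1 mm / 225 years ≈ 7.818 mm/year.
For B, 282.9 / 7.818 = 36.19 years; at 2 density bands per year that is 36.19 × 2 ≈ 72 density bands.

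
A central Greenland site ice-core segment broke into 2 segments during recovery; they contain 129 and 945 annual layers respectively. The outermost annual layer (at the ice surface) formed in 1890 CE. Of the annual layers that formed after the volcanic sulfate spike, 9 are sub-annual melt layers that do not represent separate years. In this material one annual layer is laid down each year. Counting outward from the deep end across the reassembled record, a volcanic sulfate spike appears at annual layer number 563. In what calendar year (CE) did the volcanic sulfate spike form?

Total annual layers = 129 + 945 = 1074.
Between annual layer 563 and the ice surface there are 1074 − 563 = 511 annual layers.
Removing the 9 false annual layers leaves 511 − 9 = 502 true annual layers beyond the volcanic sulfate spike.
The annual layer at the ice surface is 1890 CE, so the volcanic sulfate spike dates to 1890 − 502 = 1388 CE.

1388 CE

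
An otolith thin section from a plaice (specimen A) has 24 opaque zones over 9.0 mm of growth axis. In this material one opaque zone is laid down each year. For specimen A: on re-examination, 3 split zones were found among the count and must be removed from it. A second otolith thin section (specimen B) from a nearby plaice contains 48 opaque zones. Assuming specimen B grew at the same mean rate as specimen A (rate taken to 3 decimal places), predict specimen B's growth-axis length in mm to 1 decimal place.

Specimen A: adjusted count: 24 − 3 = 21 opaque zones.
A: 9.0 mm over 21 years gives 9.0 / 21 ≈ 0.429 mm/year.
For B, 0.429 mm/year × 48 years = 20.6 mm.

20.6 mm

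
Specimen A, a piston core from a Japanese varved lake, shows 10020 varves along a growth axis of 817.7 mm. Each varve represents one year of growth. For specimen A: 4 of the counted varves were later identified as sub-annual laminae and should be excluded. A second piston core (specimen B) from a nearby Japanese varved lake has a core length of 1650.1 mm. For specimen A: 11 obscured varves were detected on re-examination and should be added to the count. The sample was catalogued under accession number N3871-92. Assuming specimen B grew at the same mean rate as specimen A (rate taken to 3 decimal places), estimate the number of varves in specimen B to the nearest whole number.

Specimen A: after corrections the count is 10020 − 4 + 11 = 10027 varves.
A: Extension rate ≈ 817.7 / 10027 = 0.082 mm/yr.
For B, 1650.1 / 0.082 = 20123.17 years ≈ 20123 varves.

20123 varves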